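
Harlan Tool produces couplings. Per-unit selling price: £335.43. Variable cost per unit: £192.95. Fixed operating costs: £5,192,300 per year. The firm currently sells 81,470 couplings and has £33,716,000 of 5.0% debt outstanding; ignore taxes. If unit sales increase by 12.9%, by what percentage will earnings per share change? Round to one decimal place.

At 81,470 units, contribution = 81,470 × £142.48 = £11,607,845.60.
Operating income = contribution − fixed costs = £11,607,845.60 − £5,192,300 = £6,415,545.60.
Interest = £1,685,800.00, so EBIT − I = £4,729,745.60.
DCL = total CM / (EBIT − I) = £11,607,845.60 / £4,729,745.60 = 2.4542.
%ΔEPS = DCL × %ΔSales = 2.4542 × +12.9% = +31.7%.

+31.7%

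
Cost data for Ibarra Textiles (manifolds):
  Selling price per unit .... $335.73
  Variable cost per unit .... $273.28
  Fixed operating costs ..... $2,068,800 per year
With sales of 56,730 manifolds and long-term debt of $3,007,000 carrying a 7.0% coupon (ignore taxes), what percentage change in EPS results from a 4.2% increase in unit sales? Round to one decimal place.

At 56,730 units, contribution = 56,730 × $62.45 = $3,542,788.50.
Subtracting fixed costs: EBIT = $3,542,788.50 − $2,068,800 = $1,473,988.50.
After interest of $210,490.00, pre-tax earnings = $1,263,498.50.
DCL = total CM / (EBIT − I) = $3,542,788.50 / $1,263,498.50 = 2.8040.
%ΔEPS = DCL × %ΔSales = 2.8040 × +4.2% = +11.8%.

+11.8%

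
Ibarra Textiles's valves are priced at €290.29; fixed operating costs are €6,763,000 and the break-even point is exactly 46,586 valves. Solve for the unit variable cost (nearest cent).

€145.12

At break-even, FC = Q × (P − VC), so P − VC = €6,763,000 ÷ 46,586 = €145.1724.
Variable cost per unit = €290.29 − €145.1724 = €145.12.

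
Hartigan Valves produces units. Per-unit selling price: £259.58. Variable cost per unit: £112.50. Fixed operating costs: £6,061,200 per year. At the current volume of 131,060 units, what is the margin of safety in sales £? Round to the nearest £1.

£23,323,204

Unit CM = price − variable cost = £259.58 − £112.50 = £147.08. Break-even units = £6,061,200 ÷ £147.08 = 41,210.23; break-even revenue = 41,210.23 × £259.58 = £10,697,350.39.
Current sales = 131,060 × £259.58 = £34,020,554.80.
Margin of safety = £34,020,554.80 − £10,697,350.39 = £23,323,204.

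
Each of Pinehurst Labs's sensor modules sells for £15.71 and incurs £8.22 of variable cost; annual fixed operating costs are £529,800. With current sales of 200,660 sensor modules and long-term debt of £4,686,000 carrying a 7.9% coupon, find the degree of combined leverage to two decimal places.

Total contribution margin = 200,660 × £7.49 = £1,502,943.40.
Subtracting fixed costs: EBIT = £1,502,943.40 − £529,800 = £973,143.40. Interest = £370,194.00.
DOL = £1,502,943.40 ÷ £973,143.40 = 1.5444; DFL = £973,143.40 ÷ £602,949.40 = 1.6140.
Combined leverage = 1.5444 × 1.6140 = 2.4927.

2.49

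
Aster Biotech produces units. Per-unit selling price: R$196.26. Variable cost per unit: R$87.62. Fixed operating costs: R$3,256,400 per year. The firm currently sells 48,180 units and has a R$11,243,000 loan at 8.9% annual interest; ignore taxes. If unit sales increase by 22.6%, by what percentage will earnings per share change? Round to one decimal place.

Total contribution margin = 48,180 × R$108.64 = R$5,234,275.20.
EBIT = R$5,234,275.20 − R$3,256,400 = R$1,977,875.20.
Interest = R$1,000,627.00, so EBIT − I = R$977,248.20.
Degree of combined leverage = contribution ÷ (EBIT − I) = R$5,234,275.20 ÷ R$977,248.20 = 5.3561.
EPS therefore changes by 5.3561 × (+22.6%) = +121.0%.

+121.0%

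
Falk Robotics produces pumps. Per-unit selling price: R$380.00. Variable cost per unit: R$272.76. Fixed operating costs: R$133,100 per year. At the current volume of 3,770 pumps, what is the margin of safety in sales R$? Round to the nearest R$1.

Contribution margin per unit = R$380.00 − R$272.76 = R$107.24. Break-even units = R$133,100 ÷ R$107.24 = 1,241.14; break-even revenue = 1,241.14 × R$380.00 = R$471,633.72.
Actual sales revenue = 3,770 × R$380.00 = R$1,432,600.00.
Margin of safety = R$1,432,600.00 − R$471,633.72 = R$960,966.

R$960,966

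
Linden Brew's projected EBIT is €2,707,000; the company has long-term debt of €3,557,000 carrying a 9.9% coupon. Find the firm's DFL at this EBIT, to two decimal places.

1.15

Interest = €352,143.00.
DFL = EBIT ÷ (EBIT − I) = €2,707,000 ÷ (€2,707,000 − €352,143.00) = €2,707,000 ÷ €2,354,857.00 = 1.1495.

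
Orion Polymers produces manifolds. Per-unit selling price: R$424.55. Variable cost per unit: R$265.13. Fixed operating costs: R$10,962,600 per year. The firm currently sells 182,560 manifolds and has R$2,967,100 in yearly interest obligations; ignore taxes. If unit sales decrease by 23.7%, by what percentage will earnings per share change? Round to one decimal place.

Total contribution margin = 182,560 × R$159.42 = R$29,103,715.20.
Subtracting fixed costs: EBIT = R$29,103,715.20 − R$10,962,600 = R$18,141,115.20.
After interest of R$2,967,100.00, pre-tax earnings = R$15,174,015.20.
Degree of combined leverage = contribution ÷ (EBIT − I) = R$29,103,715.20 ÷ R$15,174,015.20 = 1.9180.
%ΔEPS = DCL × %ΔSales = 1.9180 × -23.7% = -45.5%.

-45.5%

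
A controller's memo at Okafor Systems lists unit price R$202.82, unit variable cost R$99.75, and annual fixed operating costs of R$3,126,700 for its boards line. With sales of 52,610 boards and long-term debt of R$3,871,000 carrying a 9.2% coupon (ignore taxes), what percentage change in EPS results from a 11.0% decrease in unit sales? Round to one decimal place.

Contribution at this volume is 52,610 × R$103.07 = R$5,422,512.70.
Subtracting fixed costs: EBIT = R$5,422,512.70 − R$3,126,700 = R$2,295,812.70.
After interest of R$356,132.00, pre-tax earnings = R$1,939,680.70.
DCL = total CM / (EBIT − I) = R$5,422,512.70 / R$1,939,680.70 = 2.7956.
%ΔEPS = DCL × %ΔSales = 2.7956 × -11.0% = -30.8%.

-30.8%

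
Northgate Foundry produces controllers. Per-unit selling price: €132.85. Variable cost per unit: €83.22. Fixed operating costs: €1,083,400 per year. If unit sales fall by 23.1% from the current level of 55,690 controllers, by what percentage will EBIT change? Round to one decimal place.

-38.0%

At 55,690 units, contribution = 55,690 × €49.63 = €2,763,894.70.
Subtracting fixed costs: EBIT = €2,763,894.70 − €1,083,400 = €1,680,494.70.
So DOL = total CM / EBIT = €2,763,894.70 / €1,680,494.70 = 1.6447.
Operating income changes by 1.6447 × -23.1% = -38.0%.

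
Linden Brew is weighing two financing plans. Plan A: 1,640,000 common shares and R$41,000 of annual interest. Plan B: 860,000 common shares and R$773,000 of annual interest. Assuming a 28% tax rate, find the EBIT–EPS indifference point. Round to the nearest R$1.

At indifference, (EBIT − 41,000)(1 − t)/1,640,000 = (EBIT − 773,000)(1 − t)/860,000.
Cancelling (1 − t) and cross-multiplying: 860,000·(EBIT − 41,000) = 1,640,000·(EBIT − 773,000).
EBIT × (1,640,000 − 860,000) = 773,000 × 1,640,000 − 41,000 × 860,000 = 1,232,460,000,000, so EBIT = 1,232,460,000,000 ÷ 780,000 = 1,580,076.92.

R$1,580,077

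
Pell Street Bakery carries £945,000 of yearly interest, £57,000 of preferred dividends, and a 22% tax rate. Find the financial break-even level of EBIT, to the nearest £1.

£1,018,077

Preferred dividends are paid after tax, so their pre-tax equivalent is £57,000 ÷ (1 − 0.22) = £73,076.92.
EPS = 0 when EBIT covers interest plus the pre-tax preferred burden: £945,000 + £73,076.92 = £1,018,076.92.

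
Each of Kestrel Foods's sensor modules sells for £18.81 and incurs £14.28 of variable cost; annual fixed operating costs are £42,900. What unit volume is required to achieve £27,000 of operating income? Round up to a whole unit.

15,431 sensor modules

Contribution margin per unit = £18.81 − £14.28 = £4.53.
Units = (FC + target) / CM = (£42,900 + £27,000) / £4.53 = 15,430.46, so 15,431 sensor modules.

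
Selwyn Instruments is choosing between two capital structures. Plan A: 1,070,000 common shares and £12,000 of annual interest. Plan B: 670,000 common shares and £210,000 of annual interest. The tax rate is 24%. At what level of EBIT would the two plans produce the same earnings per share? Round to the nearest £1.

£541,650

Set EPS_A = EPS_B: (EBIT − £12,000)(1 − 0.24) ÷ 1,070,000 = (EBIT − £210,000)(1 − 0.24) ÷ 670,000.
The (1 − t) factor cancels: (EBIT − 12,000) × 670,000 = (EBIT − 210,000) × 1,070,000.
Solving, EBIT = (210,000·1,070,000 − 12,000·670,000) / (1,070,000 − 670,000) = 216,660,000,000 / 400,000 = 541,650.00.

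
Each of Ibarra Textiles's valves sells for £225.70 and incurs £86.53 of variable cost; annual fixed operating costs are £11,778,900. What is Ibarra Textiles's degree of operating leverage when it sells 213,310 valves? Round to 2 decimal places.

At 213,310 units, contribution = 213,310 × £139.17 = £29,686,352.70.
EBIT = £29,686,352.70 − £11,778,900 = £17,907,452.70.
So DOL = total CM / EBIT = £29,686,352.70 / £17,907,452.70 = 1.6578.

1.66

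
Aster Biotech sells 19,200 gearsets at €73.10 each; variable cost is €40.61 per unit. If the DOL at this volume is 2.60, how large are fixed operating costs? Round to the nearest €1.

Total contribution margin = 19,200 × €32.49 = €623,808.00.
Since DOL = CM ÷ EBIT, EBIT = €623,808.00 ÷ 2.60 = €239,926.15.
Fixed costs = CM − EBIT = €623,808.00 − €239,926.15 = €383,882.

€383,882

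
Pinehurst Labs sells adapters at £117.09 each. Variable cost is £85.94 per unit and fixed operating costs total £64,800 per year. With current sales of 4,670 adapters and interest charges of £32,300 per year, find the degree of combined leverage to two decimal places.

Total contribution margin = 4,670 × £31.15 = £145,470.50.
EBIT = £145,470.50 − £64,800 = £80,670.50. Interest = £32,300.00.
DOL = £145,470.50 ÷ £80,670.50 = 1.8033; DFL = £80,670.50 ÷ £48,370.50 = 1.6678.
Combined leverage = 1.8033 × 1.6678 = 3.0075.

3.01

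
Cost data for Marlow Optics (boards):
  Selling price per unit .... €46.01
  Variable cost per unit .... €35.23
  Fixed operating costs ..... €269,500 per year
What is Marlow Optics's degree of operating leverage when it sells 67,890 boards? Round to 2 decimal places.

Total contribution margin = 67,890 × €10.78 = €731,854.20.
EBIT = €731,854.20 − €269,500 = €462,354.20.
So DOL = total CM / EBIT = €731,854.20 / €462,354.20 = 1.5829.

1.58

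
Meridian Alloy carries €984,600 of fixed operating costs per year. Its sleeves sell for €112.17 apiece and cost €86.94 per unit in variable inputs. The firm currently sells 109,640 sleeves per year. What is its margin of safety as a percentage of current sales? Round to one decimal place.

64.4%

Contribution margin per unit = €112.17 − €86.94 = €25.23. Break-even units = €984,600 ÷ €25.23 = 39,024.97; break-even revenue = 39,024.97 × €112.17 = €4,377,430.92.
Actual sales revenue = 109,640 × €112.17 = €12,298,318.80.
Margin of safety = (€12,298,318.80 − €4,377,430.92) ÷ €12,298,318.80 = 64.4%.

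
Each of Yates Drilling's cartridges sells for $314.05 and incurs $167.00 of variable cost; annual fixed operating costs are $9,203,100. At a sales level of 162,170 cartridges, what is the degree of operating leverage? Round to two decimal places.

1.63

Total contribution margin = 162,170 × $147.05 = $23,847,098.50.
Subtracting fixed costs: EBIT = $23,847,098.50 − $9,203,100 = $14,643,998.50.
Degree of operating leverage = $23,847,098.50 / $14,643,998.50 = 1.6285.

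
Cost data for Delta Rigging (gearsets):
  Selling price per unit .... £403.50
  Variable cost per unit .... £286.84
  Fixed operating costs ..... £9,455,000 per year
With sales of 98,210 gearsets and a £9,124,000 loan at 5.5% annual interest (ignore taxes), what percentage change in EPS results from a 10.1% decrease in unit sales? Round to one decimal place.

Total contribution margin = 98,210 × £116.66 = £11,457,178.60.
EBIT = £11,457,178.60 − £9,455,000 = £2,002,178.60.
After interest of £501,820.00, pre-tax earnings = £1,500,358.60.
DCL = total CM / (EBIT − I) = £11,457,178.60 / £1,500,358.60 = 7.6363.
EPS therefore changes by 7.6363 × (-10.1%) = -77.1%.

-77.1%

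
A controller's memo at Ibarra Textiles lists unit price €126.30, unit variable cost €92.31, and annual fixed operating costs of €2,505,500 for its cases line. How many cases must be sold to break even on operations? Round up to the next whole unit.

73,713 cases

Contribution margin per unit = €126.30 − €92.31 = €33.99.
Break-even Q = €2,505,500 / €33.99 = 73,712.86 → 73,713 cases.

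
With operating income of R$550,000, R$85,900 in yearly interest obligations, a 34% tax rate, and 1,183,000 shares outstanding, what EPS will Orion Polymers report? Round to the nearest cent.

R$0.26

Interest = R$85,900.00, so EBT = R$550,000 − R$85,900.00 = R$464,100.00.
After tax at 34%: net income = R$464,100.00 × 0.66 = R$306,306.00.
EPS = R$306,306.00 ÷ 1,183,000 = R$0.26.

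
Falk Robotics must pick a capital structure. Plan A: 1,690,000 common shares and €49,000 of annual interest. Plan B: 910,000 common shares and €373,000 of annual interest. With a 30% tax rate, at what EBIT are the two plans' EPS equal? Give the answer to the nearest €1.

Set EPS_A = EPS_B: (EBIT − €49,000)(1 − 0.30) ÷ 1,690,000 = (EBIT − €373,000)(1 − 0.30) ÷ 910,000.
The (1 − t) factor cancels: (EBIT − 49,000) × 910,000 = (EBIT − 373,000) × 1,690,000.
Solving, EBIT = (373,000·1,690,000 − 49,000·910,000) / (1,690,000 − 910,000) = 585,780,000,000 / 780,000 = 751,000.00.

€751,000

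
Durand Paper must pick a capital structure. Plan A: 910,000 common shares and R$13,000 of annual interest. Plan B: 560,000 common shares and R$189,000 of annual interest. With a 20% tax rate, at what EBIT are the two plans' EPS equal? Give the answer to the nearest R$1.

Set EPS_A = EPS_B: (EBIT − R$13,000)(1 − 0.20) ÷ 910,000 = (EBIT − R$189,000)(1 − 0.20) ÷ 560,000.
Cancelling (1 − t) and cross-multiplying: 560,000·(EBIT − 13,000) = 910,000·(EBIT − 189,000).
Solving, EBIT = (189,000·910,000 − 13,000·560,000) / (910,000 − 560,000) = 164,710,000,000 / 350,000 = 470,600.00.

R$470,600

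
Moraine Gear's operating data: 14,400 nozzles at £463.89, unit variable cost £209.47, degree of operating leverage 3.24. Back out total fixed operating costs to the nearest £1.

£2,532,892

At 14,400 units, contribution = 14,400 × £254.42 = £3,663,648.00.
Since DOL = CM ÷ EBIT, EBIT = £3,663,648.00 ÷ 3.24 = £1,130,755.56.
And FC = contribution − EBIT = £3,663,648.00 − £1,130,755.56 = £2,532,892.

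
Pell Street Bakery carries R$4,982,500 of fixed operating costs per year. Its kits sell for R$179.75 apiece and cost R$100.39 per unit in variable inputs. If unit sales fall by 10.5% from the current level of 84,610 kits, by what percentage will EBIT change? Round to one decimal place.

Total contribution margin = 84,610 × R$79.36 = R$6,714,649.60.
Subtracting fixed costs: EBIT = R$6,714,649.60 − R$4,982,500 = R$1,732,149.60.
Degree of operating leverage = R$6,714,649.60 / R$1,732,149.60 = 3.8765.
Operating income changes by 3.8765 × -10.5% = -40.7%.

-40.7%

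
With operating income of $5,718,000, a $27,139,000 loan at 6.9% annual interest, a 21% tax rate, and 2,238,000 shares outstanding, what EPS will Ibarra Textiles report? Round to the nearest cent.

$1.36

Pre-tax income = $5,718,000 − $1,872,591.00 = $3,845,409.00.
Net income = $3,845,409.00 × (1 − 0.21) = $3,037,873.11.
EPS = $3,037,873.11 ÷ 2,238,000 = $1.36.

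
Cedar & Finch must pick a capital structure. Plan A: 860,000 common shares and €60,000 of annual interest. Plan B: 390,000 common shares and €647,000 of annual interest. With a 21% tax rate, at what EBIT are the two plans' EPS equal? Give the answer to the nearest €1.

€1,134,085

At indifference, (EBIT − 60,000)(1 − t)/860,000 = (EBIT − 647,000)(1 − t)/390,000.
The (1 − t) factor cancels: (EBIT − 60,000) × 390,000 = (EBIT − 647,000) × 860,000.
Solving, EBIT = (647,000·860,000 − 60,000·390,000) / (860,000 − 390,000) = 533,020,000,000 / 470,000 = 1,134,085.11.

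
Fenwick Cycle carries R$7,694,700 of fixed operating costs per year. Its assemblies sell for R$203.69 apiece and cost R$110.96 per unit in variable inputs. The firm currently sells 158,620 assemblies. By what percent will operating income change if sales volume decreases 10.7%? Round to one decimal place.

At 158,620 units, contribution = 158,620 × R$92.73 = R$14,708,832.60.
Subtracting fixed costs: EBIT = R$14,708,832.60 − R$7,694,700 = R$7,014,132.60.
DOL = contribution ÷ EBIT = R$14,708,832.60 ÷ R$7,014,132.60 = 2.0970.
Operating income changes by 2.0970 × -10.7% = -22.4%.

-22.4%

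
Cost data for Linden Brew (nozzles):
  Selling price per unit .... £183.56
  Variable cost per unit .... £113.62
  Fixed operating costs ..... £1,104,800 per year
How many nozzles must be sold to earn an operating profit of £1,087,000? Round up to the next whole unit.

31,339 nozzles

Each unit contributes £183.56 − £113.62 = £69.94.
Units = (FC + target) / CM = (£1,104,800 + £1,087,000) / £69.94 = 31,338.29, so 31,339 nozzles.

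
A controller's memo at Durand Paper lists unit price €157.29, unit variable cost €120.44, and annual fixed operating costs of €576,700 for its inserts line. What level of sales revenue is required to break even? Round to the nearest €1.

CM per unit = €157.29 − €120.44 = €36.85; CM ratio = €36.85 / €157.29 = 0.2343.
Break-even revenue = fixed costs × price ÷ CM = €576,700 × €157.29 ÷ €36.85 = €2,461,578.

€2,461,578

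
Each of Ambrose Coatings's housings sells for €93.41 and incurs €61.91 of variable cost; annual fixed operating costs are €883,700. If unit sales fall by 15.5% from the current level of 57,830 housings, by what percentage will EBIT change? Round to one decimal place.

At 57,830 units, contribution = 57,830 × €31.50 = €1,821,645.00.
Subtracting fixed costs: EBIT = €1,821,645.00 − €883,700 = €937,945.00.
So DOL = total CM / EBIT = €1,821,645.00 / €937,945.00 = 1.9422.
Operating income changes by 1.9422 × -15.5% = -30.1%.

-30.1%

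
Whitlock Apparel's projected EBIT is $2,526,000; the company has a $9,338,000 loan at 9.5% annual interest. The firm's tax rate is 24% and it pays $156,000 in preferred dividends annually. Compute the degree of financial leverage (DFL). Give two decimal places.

1.76

Interest = $887,110.00.
Pre-tax preferred-dividend burden = $156,000 ÷ (1 − 0.24) = $205,263.16.
DFL = EBIT ÷ [EBIT − I − D_p/(1−t)] = $2,526,000 ÷ [$2,526,000 − $887,110.00 − $205,263.16] = $2,526,000 ÷ $1,433,626.84 = 1.7620.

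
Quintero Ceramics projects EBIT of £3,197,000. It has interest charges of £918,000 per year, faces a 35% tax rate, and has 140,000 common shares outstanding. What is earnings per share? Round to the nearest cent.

Pre-tax income = £3,197,000 − £918,000.00 = £2,279,000.00.
Net income = £2,279,000.00 × (1 − 0.35) = £1,481,350.00.
Per share: £1,481,350.00 / 140,000 shares = £10.58.

£10.58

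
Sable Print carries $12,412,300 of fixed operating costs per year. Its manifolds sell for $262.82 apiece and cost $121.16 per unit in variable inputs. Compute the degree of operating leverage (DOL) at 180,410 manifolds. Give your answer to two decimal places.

1.94

Total contribution margin = 180,410 × $141.66 = $25,556,880.60.
EBIT = $25,556,880.60 − $12,412,300 = $13,144,580.60.
DOL = contribution ÷ EBIT = $25,556,880.60 ÷ $13,144,580.60 = 1.9443.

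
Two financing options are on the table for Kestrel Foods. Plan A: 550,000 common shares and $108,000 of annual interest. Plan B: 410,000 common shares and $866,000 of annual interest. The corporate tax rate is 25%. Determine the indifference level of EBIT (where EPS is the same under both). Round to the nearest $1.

$3,085,857

Set EPS_A = EPS_B: (EBIT − $108,000)(1 − 0.25) ÷ 550,000 = (EBIT − $866,000)(1 − 0.25) ÷ 410,000.
Cancelling (1 − t) and cross-multiplying: 410,000·(EBIT − 108,000) = 550,000·(EBIT − 866,000).
EBIT × (550,000 − 410,000) = 866,000 × 550,000 − 108,000 × 410,000 = 432,020,000,000, so EBIT = 432,020,000,000 ÷ 140,000 = 3,085,857.14.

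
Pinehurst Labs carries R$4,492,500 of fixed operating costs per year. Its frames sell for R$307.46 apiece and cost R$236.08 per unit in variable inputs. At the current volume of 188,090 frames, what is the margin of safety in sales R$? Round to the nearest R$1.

R$38,479,296

Unit CM = price − variable cost = R$307.46 − R$236.08 = R$71.38. Break-even units = R$4,492,500 ÷ R$71.38 = 62,937.80; break-even revenue = 62,937.80 × R$307.46 = R$19,350,855.28.
Actual sales revenue = 188,090 × R$307.46 = R$57,830,151.40.
Margin of safety = R$57,830,151.40 − R$19,350,855.28 = R$38,479,296.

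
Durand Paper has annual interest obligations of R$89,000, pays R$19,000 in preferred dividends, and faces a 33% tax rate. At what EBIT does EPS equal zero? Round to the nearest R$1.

Grossing the preferred dividend up to pre-tax terms: R$19,000 / (1 − 0.33) = R$28,358.21.
Financial break-even EBIT = interest + D_p ÷ (1 − t) = R$89,000 + R$28,358.21 = R$117,358.21.

R$117,358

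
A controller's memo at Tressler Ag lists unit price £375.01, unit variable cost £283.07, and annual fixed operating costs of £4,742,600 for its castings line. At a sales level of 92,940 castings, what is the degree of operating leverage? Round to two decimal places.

Contribution at this volume is 92,940 × £91.94 = £8,544,903.60.
Operating income = contribution − fixed costs = £8,544,903.60 − £4,742,600 = £3,802,303.60.
DOL = contribution ÷ EBIT = £8,544,903.60 ÷ £3,802,303.60 = 2.2473.

2.25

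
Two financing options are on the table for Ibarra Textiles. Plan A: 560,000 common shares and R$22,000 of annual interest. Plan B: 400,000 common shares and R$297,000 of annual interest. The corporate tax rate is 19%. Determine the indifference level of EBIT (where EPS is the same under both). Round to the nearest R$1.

Set EPS_A = EPS_B: (EBIT − R$22,000)(1 − 0.19) ÷ 560,000 = (EBIT − R$297,000)(1 − 0.19) ÷ 400,000.
Cancelling (1 − t) and cross-multiplying: 400,000·(EBIT − 22,000) = 560,000·(EBIT − 297,000).
Solving, EBIT = (297,000·560,000 − 22,000·400,000) / (560,000 − 400,000) = 157,520,000,000 / 160,000 = 984,500.00.

R$984,500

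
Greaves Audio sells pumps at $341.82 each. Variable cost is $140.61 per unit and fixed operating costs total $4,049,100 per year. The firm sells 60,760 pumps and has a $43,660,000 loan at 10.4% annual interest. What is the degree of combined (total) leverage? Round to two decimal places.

Contribution at this volume is 60,760 × $201.21 = $12,225,519.60.
Operating income = contribution − fixed costs = $12,225,519.60 − $4,049,100 = $8,176,419.60. Interest = $4,540,640.00, so EBIT − I = $3,635,779.60.
Degree of total leverage = total CM / (EBIT − interest) = $12,225,519.60 / $3,635,779.60 = 3.3626.

3.36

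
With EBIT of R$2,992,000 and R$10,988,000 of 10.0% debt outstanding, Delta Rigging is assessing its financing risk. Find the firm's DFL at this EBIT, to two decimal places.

Interest = R$1,098,800.00.
DFL = EBIT ÷ (EBIT − I) = R$2,992,000 ÷ (R$2,992,000 − R$1,098,800.00) = R$2,992,000 ÷ R$1,893,200.00 = 1.5804.

1.58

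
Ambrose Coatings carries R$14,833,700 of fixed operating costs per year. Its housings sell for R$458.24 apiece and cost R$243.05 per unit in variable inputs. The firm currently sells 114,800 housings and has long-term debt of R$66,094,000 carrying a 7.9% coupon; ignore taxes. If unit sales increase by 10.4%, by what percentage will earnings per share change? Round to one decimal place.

+55.3%

Total contribution margin = 114,800 × R$215.19 = R$24,703,812.00.
Operating income = contribution − fixed costs = R$24,703,812.00 − R$14,833,700 = R$9,870,112.00.
After interest of R$5,221,426.00, pre-tax earnings = R$4,648,686.00.
DCL = total CM / (EBIT − I) = R$24,703,812.00 / R$4,648,686.00 = 5.3141.
EPS therefore changes by 5.3141 × (+10.4%) = +55.3%.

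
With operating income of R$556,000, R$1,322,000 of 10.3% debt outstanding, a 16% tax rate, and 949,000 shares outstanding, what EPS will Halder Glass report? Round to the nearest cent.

Pre-tax income = R$556,000 − R$136,166.00 = R$419,834.00.
After tax at 16%: net income = R$419,834.00 × 0.84 = R$352,660.56.
Per share: R$352,660.56 / 949,000 shares = R$0.37.

R$0.37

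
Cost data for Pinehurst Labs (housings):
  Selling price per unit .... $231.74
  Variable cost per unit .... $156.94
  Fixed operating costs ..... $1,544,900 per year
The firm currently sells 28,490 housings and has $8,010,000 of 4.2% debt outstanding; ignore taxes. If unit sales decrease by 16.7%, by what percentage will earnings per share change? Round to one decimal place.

Total contribution margin = 28,490 × $74.80 = $2,131,052.00.
Subtracting fixed costs: EBIT = $2,131,052.00 − $1,544,900 = $586,152.00.
After interest of $336,420.00, pre-tax earnings = $249,732.00.
DCL = total CM / (EBIT − I) = $2,131,052.00 / $249,732.00 = 8.5334.
EPS therefore changes by 8.5334 × (-16.7%) = -142.5%.

-142.5%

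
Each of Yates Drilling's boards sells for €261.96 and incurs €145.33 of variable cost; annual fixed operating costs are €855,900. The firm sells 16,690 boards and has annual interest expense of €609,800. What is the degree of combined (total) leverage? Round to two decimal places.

Contribution at this volume is 16,690 × €116.63 = €1,946,554.70.
Subtracting fixed costs: EBIT = €1,946,554.70 − €855,900 = €1,090,654.70. Interest = €609,800.00.
DOL = €1,946,554.70 ÷ €1,090,654.70 = 1.7848; DFL = €1,090,654.70 ÷ €480,854.70 = 2.2682.
Combined leverage = 1.7848 × 2.2682 = 4.0483.

4.05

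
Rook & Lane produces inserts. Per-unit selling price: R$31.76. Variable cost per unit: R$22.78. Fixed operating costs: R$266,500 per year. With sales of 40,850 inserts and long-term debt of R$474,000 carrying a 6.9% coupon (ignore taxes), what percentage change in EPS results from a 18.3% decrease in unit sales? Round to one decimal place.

-99.3%

At 40,850 units, contribution = 40,850 × R$8.98 = R$366,833.00.
Subtracting fixed costs: EBIT = R$366,833.00 − R$266,500 = R$100,333.00.
After interest of R$32,706.00, pre-tax earnings = R$67,627.00.
DCL = total CM / (EBIT − I) = R$366,833.00 / R$67,627.00 = 5.4244.
%ΔEPS = DCL × %ΔSales = 5.4244 × -18.3% = -99.3%.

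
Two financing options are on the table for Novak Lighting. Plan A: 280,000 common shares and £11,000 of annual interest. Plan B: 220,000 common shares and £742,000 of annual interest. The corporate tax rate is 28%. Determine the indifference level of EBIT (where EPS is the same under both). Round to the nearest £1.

£3,422,333

Set EPS_A = EPS_B: (EBIT − £11,000)(1 − 0.28) ÷ 280,000 = (EBIT − £742,000)(1 − 0.28) ÷ 220,000.
Cancelling (1 − t) and cross-multiplying: 220,000·(EBIT − 11,000) = 280,000·(EBIT − 742,000).
Solving, EBIT = (742,000·280,000 − 11,000·220,000) / (280,000 − 220,000) = 205,340,000,000 / 60,000 = 3,422,333.33.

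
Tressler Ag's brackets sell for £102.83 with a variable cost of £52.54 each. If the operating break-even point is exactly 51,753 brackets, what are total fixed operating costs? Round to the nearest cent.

£2,602,658.37

Contribution margin per unit = £102.83 − £52.54 = £50.29.
Fixed costs = break-even units × CM = 51,753 × £50.29 = £2,602,658.37.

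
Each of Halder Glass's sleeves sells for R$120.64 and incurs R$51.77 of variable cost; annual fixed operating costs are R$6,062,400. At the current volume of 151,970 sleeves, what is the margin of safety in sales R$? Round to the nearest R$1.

R$7,714,118

Unit CM = price − variable cost = R$120.64 − R$51.77 = R$68.87. Break-even units = R$6,062,400 ÷ R$68.87 = 88,026.72; break-even revenue = 88,026.72 × R$120.64 = R$10,619,543.14.
Actual sales revenue = 151,970 × R$120.64 = R$18,333,660.80.
Margin of safety = R$18,333,660.80 − R$10,619,543.14 = R$7,714,118.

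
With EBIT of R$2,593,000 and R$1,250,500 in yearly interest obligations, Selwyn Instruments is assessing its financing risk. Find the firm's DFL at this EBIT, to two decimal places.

1.93

Interest = R$1,250,500.00.
DFL = EBIT ÷ (EBIT − I) = R$2,593,000 ÷ (R$2,593,000 − R$1,250,500.00) = R$2,593,000 ÷ R$1,342,500.00 = 1.9315.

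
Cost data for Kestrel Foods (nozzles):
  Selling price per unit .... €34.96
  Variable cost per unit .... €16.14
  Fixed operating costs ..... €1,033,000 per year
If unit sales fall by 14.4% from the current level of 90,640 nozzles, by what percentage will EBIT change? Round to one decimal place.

Total contribution margin = 90,640 × €18.82 = €1,705,844.80.
Operating income = contribution − fixed costs = €1,705,844.80 − €1,033,000 = €672,844.80.
So DOL = total CM / EBIT = €1,705,844.80 / €672,844.80 = 2.5353.
Operating income changes by 2.5353 × -14.4% = -36.5%.

-36.5%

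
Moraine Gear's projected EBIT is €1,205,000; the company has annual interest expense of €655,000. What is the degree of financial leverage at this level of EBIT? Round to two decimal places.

Interest = €655,000.00.
Degree of financial leverage = EBIT / (EBIT − interest) = €1,205,000 / €550,000.00 = 2.1909.

2.19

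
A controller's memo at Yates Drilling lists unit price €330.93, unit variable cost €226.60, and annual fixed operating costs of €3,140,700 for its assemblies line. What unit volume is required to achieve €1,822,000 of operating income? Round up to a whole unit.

Unit CM = price − variable cost = €330.93 − €226.60 = €104.33.
Required volume = (fixed costs + target profit) ÷ CM = (€3,140,700 + €1,822,000) ÷ €104.33 = 47,567.33, so 47,568 assemblies.

47,568 assemblies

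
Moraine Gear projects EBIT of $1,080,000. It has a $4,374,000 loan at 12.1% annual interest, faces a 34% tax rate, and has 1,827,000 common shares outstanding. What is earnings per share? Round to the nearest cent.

Interest = $529,254.00, so EBT = $1,080,000 − $529,254.00 = $550,746.00.
Net income = $550,746.00 × (1 − 0.34) = $363,492.36.
EPS = $363,492.36 ÷ 1,827,000 = $0.20.

$0.20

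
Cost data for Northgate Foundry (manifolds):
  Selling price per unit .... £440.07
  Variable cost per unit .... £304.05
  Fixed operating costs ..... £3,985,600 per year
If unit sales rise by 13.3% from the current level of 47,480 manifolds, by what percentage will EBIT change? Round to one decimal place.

Contribution at this volume is 47,480 × £136.02 = £6,458,229.60.
EBIT = £6,458,229.60 − £3,985,600 = £2,472,629.60.
So DOL = total CM / EBIT = £6,458,229.60 / £2,472,629.60 = 2.6119.
Operating income changes by 2.6119 × +13.3% = +34.7%.

+34.7%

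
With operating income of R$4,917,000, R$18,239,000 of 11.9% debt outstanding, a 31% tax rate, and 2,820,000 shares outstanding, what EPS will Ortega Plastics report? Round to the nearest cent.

R$0.67

Interest = R$2,170,441.00, so EBT = R$4,917,000 − R$2,170,441.00 = R$2,746,559.00.
Net income = R$2,746,559.00 × (1 − 0.31) = R$1,895,125.71.
Per share: R$1,895,125.71 / 2,820,000 shares = R$0.67.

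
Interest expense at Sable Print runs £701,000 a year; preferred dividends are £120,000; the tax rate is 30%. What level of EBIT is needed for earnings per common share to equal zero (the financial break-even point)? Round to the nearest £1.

£872,429

Preferred dividends are paid after tax, so their pre-tax equivalent is £120,000 ÷ (1 − 0.30) = £171,428.57.
Financial break-even EBIT = interest + D_p ÷ (1 − t) = £701,000 + £171,428.57 = £872,428.57.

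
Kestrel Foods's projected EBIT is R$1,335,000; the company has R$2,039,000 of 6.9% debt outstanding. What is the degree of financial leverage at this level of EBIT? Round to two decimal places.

Annual interest charges come to R$140,691.00.
Degree of financial leverage = EBIT / (EBIT − interest) = R$1,335,000 / R$1,194,309.00 = 1.1178.

1.12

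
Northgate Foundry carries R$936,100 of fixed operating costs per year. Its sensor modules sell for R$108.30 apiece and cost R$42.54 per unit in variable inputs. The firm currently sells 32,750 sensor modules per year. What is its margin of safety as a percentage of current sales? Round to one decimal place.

56.5%

Unit CM = price − variable cost = R$108.30 − R$42.54 = R$65.76. Break-even units = R$936,100 ÷ R$65.76 = 14,235.10; break-even revenue = 14,235.10 × R$108.30 = R$1,541,661.04.
Actual sales revenue = 32,750 × R$108.30 = R$3,546,825.00.
Margin of safety = (R$3,546,825.00 − R$1,541,661.04) ÷ R$3,546,825.00 = 56.5%.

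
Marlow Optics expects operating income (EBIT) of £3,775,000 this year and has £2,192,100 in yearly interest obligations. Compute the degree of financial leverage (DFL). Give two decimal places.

2.38

Interest = £2,192,100.00.
DFL = EBIT ÷ (EBIT − I) = £3,775,000 ÷ (£3,775,000 − £2,192,100.00) = £3,775,000 ÷ £1,582,900.00 = 2.3849.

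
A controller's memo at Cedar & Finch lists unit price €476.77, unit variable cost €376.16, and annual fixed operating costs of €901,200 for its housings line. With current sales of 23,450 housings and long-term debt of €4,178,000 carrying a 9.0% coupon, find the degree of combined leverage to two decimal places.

2.18

At 23,450 units, contribution = 23,450 × €100.61 = €2,359,304.50.
EBIT = €2,359,304.50 − €901,200 = €1,458,104.50. Interest = €376,020.00, so EBIT − I = €1,082,084.50.
Degree of total leverage = total CM / (EBIT − interest) = €2,359,304.50 / €1,082,084.50 = 2.1803.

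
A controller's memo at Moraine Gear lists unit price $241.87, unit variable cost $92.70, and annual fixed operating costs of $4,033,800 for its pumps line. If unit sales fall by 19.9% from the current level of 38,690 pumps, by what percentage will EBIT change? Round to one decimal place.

-66.1%

Contribution at this volume is 38,690 × $149.17 = $5,771,387.30.
Operating income = contribution − fixed costs = $5,771,387.30 − $4,033,800 = $1,737,587.30.
So DOL = total CM / EBIT = $5,771,387.30 / $1,737,587.30 = 3.3215.
Operating income changes by 3.3215 × -19.9% = -66.1%.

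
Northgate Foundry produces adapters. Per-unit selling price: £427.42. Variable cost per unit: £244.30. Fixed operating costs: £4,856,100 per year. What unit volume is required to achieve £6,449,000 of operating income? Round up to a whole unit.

61,737 adapters

Contribution margin per unit = £427.42 − £244.30 = £183.12.
Need Q such that Q × £183.12 − £4,856,100 = £6,449,000, i.e. Q = £11,305,100 / £183.12 = 61,736.02 → 61,737.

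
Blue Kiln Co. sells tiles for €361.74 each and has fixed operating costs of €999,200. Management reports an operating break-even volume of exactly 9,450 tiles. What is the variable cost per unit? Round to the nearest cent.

At break-even, FC = Q × (P − VC), so P − VC = €999,200 ÷ 9,450 = €105.7354.
Variable cost per unit = €361.74 − €105.7354 = €256.00.

€256.00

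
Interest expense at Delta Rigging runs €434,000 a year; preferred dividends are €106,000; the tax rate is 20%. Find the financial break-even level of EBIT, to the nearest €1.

€566,500

Grossing the preferred dividend up to pre-tax terms: €106,000 / (1 − 0.20) = €132,500.00.
EPS = 0 when EBIT covers interest plus the pre-tax preferred burden: €434,000 + €132,500.00 = €566,500.00.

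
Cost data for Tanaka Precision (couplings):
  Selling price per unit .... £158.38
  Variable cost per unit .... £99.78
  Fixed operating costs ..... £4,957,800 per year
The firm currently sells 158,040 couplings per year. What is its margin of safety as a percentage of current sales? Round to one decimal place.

Unit CM = price − variable cost = £158.38 − £99.78 = £58.60. Break-even units = £4,957,800 ÷ £58.60 = 84,604.10; break-even revenue = 84,604.10 × £158.38 = £13,399,596.66.
Current sales = 158,040 × £158.38 = £25,030,375.20.
Margin of safety = (£25,030,375.20 − £13,399,596.66) ÷ £25,030,375.20 = 46.5%.

46.5%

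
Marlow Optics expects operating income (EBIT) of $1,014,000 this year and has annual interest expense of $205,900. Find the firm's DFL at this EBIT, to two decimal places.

1.25

Interest = $205,900.00.
Degree of financial leverage = EBIT / (EBIT − interest) = $1,014,000 / $808,100.00 = 1.2548.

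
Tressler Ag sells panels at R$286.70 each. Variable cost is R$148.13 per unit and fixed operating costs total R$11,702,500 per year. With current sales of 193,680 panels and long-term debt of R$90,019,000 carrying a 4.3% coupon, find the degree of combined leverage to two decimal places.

2.38

Total contribution margin = 193,680 × R$138.57 = R$26,838,237.60.
EBIT = R$26,838,237.60 − R$11,702,500 = R$15,135,737.60. Interest = R$3,870,817.00, so EBIT − I = R$11,264,920.60.
DCL = contribution ÷ (EBIT − I) = R$26,838,237.60 ÷ R$11,264,920.60 = 2.3825.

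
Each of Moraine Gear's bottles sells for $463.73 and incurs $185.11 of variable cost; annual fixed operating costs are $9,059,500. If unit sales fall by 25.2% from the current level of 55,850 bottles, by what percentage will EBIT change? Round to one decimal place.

-60.3%

At 55,850 units, contribution = 55,850 × $278.62 = $15,560,927.00.
EBIT = $15,560,927.00 − $9,059,500 = $6,501,427.00.
Degree of operating leverage = $15,560,927.00 / $6,501,427.00 = 2.3935.
So EBIT moves 2.3935 × (-25.2%) = -60.3%.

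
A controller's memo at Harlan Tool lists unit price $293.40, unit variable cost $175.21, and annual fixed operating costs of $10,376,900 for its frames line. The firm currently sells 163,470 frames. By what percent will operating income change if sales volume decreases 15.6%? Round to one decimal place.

Total contribution margin = 163,470 × $118.19 = $19,320,519.30.
Subtracting fixed costs: EBIT = $19,320,519.30 − $10,376,900 = $8,943,619.30.
Degree of operating leverage = $19,320,519.30 / $8,943,619.30 = 2.1603.
Operating income changes by 2.1603 × -15.6% = -33.7%.

-33.7%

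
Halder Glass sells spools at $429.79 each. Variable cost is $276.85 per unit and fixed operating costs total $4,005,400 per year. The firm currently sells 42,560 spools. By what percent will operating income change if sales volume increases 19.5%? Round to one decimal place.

+50.7%

At 42,560 units, contribution = 42,560 × $152.94 = $6,509,126.40.
EBIT = $6,509,126.40 − $4,005,400 = $2,503,726.40.
So DOL = total CM / EBIT = $6,509,126.40 / $2,503,726.40 = 2.5998.
%ΔEBIT = DOL × %ΔSales = 2.5998 × +19.5% = +50.7%.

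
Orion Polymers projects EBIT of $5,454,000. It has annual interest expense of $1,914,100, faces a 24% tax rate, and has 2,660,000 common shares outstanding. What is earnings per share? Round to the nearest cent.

Pre-tax income = $5,454,000 − $1,914,100.00 = $3,539,900.00.
Net income = $3,539,900.00 × (1 − 0.24) = $2,690,324.00.
Per share: $2,690,324.00 / 2,660,000 shares = $1.01.

$1.01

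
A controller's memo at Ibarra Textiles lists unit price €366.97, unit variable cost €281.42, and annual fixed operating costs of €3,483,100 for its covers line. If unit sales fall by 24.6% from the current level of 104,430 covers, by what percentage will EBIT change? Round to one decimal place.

-40.3%

At 104,430 units, contribution = 104,430 × €85.55 = €8,933,986.50.
Operating income = contribution − fixed costs = €8,933,986.50 − €3,483,100 = €5,450,886.50.
DOL = contribution ÷ EBIT = €8,933,986.50 ÷ €5,450,886.50 = 1.6390.
So EBIT moves 1.6390 × (-24.6%) = -40.3%.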